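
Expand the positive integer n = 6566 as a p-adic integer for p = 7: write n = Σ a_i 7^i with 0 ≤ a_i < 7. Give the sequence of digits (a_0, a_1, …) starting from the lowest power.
(a_0, a_1, …) = (0, 0, 1, 5, 2)

Repeated division by 7 gives the digits low-to-high: 6566 = 1·7^2 + 5·7^3 + 2·7^4. Digit sequence: (0, 0, 1, 5, 2).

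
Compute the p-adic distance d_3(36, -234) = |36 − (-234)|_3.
d_3(36, -234) = 1/27

Step 1 — x − y = 36 − (-234) = 270. Step 2 — v_3(270) = 3 (factor: 270 = (3^3 · 10); the sign does not affect v_p). Step 3 — |x − y|_3 = 3^{-3} = 1/27.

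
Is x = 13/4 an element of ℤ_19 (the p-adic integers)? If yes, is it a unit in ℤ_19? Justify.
x ∈ ℤ_19^× (unit); v_19(x) = 0

ℤ_19 = {x ∈ ℚ_19 : v_19(x) ≥ 0} and ℤ_19^× = {x ∈ ℤ_19 : v_19(x) = 0}. Here v_19(13/4) = v_19(num) − v_19(den) = 0; compare against these criteria.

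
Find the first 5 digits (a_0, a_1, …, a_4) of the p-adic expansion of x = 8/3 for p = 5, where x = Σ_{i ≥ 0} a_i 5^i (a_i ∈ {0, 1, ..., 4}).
(a_0, …, a_4) = (1, 2, 3, 1, 3)

v_5(8/3) = 0 (numerator and denominator both coprime to 5), so x ∈ ℤ_5^×. Compute digits iteratively via a_i = x_i mod 5, x_{i+1} = (x_i − a_i)/5, with x_0 = x:
  x_0 = 8/3;  a_0 = 1;  x_1 = (x_0 − 1)/5 = 1/3
  x_1 = 1/3;  a_1 = 2;  x_2 = (x_1 − 2)/5 = -1/3
  x_2 = -1/3;  a_2 = 3;  x_3 = (x_2 − 3)/5 = -2/3
  x_3 = -2/3;  a_3 = 1;  x_4 = (x_3 − 1)/5 = -1/3
  x_4 = -1/3;  a_4 = 3;  x_5 = (x_4 − 3)/5 = -2/3
Digits: (1, 2, 3, 1, 3).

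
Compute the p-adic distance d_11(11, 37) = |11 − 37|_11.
d_11(11, 37) = 1

Step 1 — x − y = 11 − 37 = -26. Step 2 — v_11(-26) = 0 (factor: -26 = −(11^0 · 26); the sign does not affect v_p). Step 3 — |x − y|_11 = 11^{0} = 1.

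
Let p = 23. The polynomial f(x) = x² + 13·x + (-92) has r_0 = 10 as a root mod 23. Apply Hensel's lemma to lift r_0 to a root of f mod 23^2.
r_1 = 102 (mod 529)

Hensel: r_{i+1} = r_i − f(r_i)·(f′(r_i))^{-1} mod 23^{i+2}, f′(x) = 2x + 13. Iterate:
  r_0 = 10 (mod 23)
  r_1 = 102 (mod 529)
Final: r = 102 satisfies f(r) ≡ 0 mod 23^2.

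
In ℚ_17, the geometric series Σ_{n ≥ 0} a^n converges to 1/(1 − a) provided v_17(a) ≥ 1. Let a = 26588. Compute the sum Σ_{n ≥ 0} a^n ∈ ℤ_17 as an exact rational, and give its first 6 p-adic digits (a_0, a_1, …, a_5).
Σ a^n = 1/(1 − a) = -1/26587;  first 6 digits = (1, 0, 7, 5, 15, 4)

v_17(a) = 2 ≥ 1, so the series converges in ℤ_17 to 1/(1 − a) = 1/(1 − 26588) = -1/26587. Expand this rational in ℤ_17: compute digits iteratively via d_i = x_i mod 17, x_{i+1} = (x_i − d_i)/17. The first 6 digits are (1, 0, 7, 5, 15, 4).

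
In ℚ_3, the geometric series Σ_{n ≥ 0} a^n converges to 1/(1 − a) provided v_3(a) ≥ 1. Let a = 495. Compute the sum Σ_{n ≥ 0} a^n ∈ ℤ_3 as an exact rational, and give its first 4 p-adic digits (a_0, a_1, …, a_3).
Σ a^n = 1/(1 − a) = -1/494;  first 4 digits = (1, 0, 1, 0)

v_3(a) = 2 ≥ 1, so the series converges in ℤ_3 to 1/(1 − a) = 1/(1 − 495) = -1/494. Expand this rational in ℤ_3: compute digits iteratively via d_i = x_i mod 3, x_{i+1} = (x_i − d_i)/3. The first 4 digits are (1, 0, 1, 0).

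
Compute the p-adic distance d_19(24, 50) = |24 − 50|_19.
d_19(24, 50) = 1

Step 1 — x − y = 24 − 50 = -26. Step 2 — v_19(-26) = 0 (factor: -26 = −(19^0 · 26); the sign does not affect v_p). Step 3 — |x − y|_19 = 19^{0} = 1.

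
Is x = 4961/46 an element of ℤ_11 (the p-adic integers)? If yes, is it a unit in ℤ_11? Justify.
x ∈ ℤ_11 but not a unit; v_11(x) = 2 > 0

ℤ_11 = {x ∈ ℚ_11 : v_11(x) ≥ 0} and ℤ_11^× = {x ∈ ℤ_11 : v_11(x) = 0}. Here v_11(4961/46) = v_11(num) − v_11(den) = 2; compare against these criteria.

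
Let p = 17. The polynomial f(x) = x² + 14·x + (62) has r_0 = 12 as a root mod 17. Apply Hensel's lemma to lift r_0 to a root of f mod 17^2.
r_1 = 63 (mod 289)

Hensel: r_{i+1} = r_i − f(r_i)·(f′(r_i))^{-1} mod 17^{i+2}, f′(x) = 2x + 14. Iterate:
  r_0 = 12 (mod 17)
  r_1 = 63 (mod 289)
Final: r = 63 satisfies f(r) ≡ 0 mod 17^2.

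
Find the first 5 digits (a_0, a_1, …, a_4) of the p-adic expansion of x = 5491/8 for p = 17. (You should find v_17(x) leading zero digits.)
(a_0, …, a_4) = (0, 0, 13, 10, 10)

v_17(5491/8) = 2, so a_0 = ... = a_1 = 0. Factor out: x = 17^2 · u with u = 19/8 a unit in ℤ_17. Expand u iteratively via a_{v+i} = u_i mod 17, u_{i+1} = (u_i − a_{v+i})/17:
  u_0 = 19/8;  a_2 = 13;  u_1 = (u_0 − 13)/17 = -5/8
  u_1 = -5/8;  a_3 = 10;  u_2 = (u_1 − 10)/17 = -5/8
  u_2 = -5/8;  a_4 = 10;  u_3 = (u_2 − 10)/17 = -5/8
Digits: (0, 0, 13, 10, 10).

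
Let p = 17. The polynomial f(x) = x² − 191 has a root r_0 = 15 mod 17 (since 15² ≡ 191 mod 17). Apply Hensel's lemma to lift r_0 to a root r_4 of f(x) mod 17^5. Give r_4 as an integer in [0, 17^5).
r_4 = 310554 (mod 1419857)

Hensel's recurrence: r_{i+1} = r_i − f(r_i)·(f′(r_i))^{-1} mod 17^{i+2}, with f′(x) = 2x. Iterate:
  r_0 = 15 (mod 17)
  r_1 = 168 (mod 289)
  r_2 = 1035 (mod 4913)
  r_3 = 59991 (mod 83521)
  r_4 = 310554 (mod 1419857)
Final: r_4 = 310554, and one checks f(r_4) ≡ 0 mod 17^5.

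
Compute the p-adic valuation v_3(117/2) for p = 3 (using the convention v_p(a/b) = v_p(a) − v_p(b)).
v_3(117/2) = 2

Factor powers of 3 from the numerator and denominator of the reduced fraction: 117 = 3^2 · 13 and 2 = 3^0 · 2. Apply v_p(a/b) = v_p(a) − v_p(b): v_3(117/2) = 2 − 0 = 2.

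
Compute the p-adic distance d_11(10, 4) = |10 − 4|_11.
d_11(10, 4) = 1

Step 1 — x − y = 10 − 4 = 6. Step 2 — v_11(6) = 0 (factor: 6 = (11^0 · 6); the sign does not affect v_p). Step 3 — |x − y|_11 = 11^{0} = 1.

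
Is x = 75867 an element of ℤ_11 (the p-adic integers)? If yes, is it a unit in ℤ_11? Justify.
x ∈ ℤ_11 but not a unit; v_11(x) = 3 > 0

ℤ_11 = {x ∈ ℚ_11 : v_11(x) ≥ 0} and ℤ_11^× = {x ∈ ℤ_11 : v_11(x) = 0}. Here v_11(75867) = v_11(num) − v_11(den) = 3; compare against these criteria.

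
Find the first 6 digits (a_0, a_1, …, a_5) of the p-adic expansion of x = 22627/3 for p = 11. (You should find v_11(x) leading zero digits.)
(a_0, …, a_5) = (0, 0, 0, 2, 4, 7)

v_11(22627/3) = 3, so a_0 = ... = a_2 = 0. Factor out: x = 11^3 · u with u = 17/3 a unit in ℤ_11. Expand u iteratively via a_{v+i} = u_i mod 11, u_{i+1} = (u_i − a_{v+i})/11:
  u_0 = 17/3;  a_3 = 2;  u_1 = (u_0 − 2)/11 = 1/3
  u_1 = 1/3;  a_4 = 4;  u_2 = (u_1 − 4)/11 = -1/3
  u_2 = -1/3;  a_5 = 7;  u_3 = (u_2 − 7)/11 = -2/3
Digits: (0, 0, 0, 2, 4, 7).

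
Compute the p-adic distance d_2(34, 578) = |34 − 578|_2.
d_2(34, 578) = 1/32

Step 1 — x − y = 34 − 578 = -544. Step 2 — v_2(-544) = 5 (factor: -544 = −(2^5 · 17); the sign does not affect v_p). Step 3 — |x − y|_2 = 2^{-5} = 1/32.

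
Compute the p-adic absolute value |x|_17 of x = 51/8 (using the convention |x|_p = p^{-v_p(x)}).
|51/8|_17 = 1/17

Step 1 — compute v_17(x) by factoring powers of 17 out of the numerator and denominator: v_17(51/8) = 1. Step 2 — apply |x|_p = p^{-v_p(x)} = 17^{-1} = 1/17.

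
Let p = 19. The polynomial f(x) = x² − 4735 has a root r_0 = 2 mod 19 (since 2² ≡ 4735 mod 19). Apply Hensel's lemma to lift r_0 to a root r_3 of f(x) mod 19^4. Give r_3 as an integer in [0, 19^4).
r_3 = 38458 (mod 130321)

Hensel's recurrence: r_{i+1} = r_i − f(r_i)·(f′(r_i))^{-1} mod 19^{i+2}, with f′(x) = 2x. Iterate:
  r_0 = 2 (mod 19)
  r_1 = 192 (mod 361)
  r_2 = 4163 (mod 6859)
  r_3 = 38458 (mod 130321)
Final: r_3 = 38458, and one checks f(r_3) ≡ 0 mod 19^4.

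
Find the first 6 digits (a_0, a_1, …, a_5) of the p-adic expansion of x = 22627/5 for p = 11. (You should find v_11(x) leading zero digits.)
(a_0, …, a_5) = (0, 0, 0, 10, 6, 6)

v_11(22627/5) = 3, so a_0 = ... = a_2 = 0. Factor out: x = 11^3 · u with u = 17/5 a unit in ℤ_11. Expand u iteratively via a_{v+i} = u_i mod 11, u_{i+1} = (u_i − a_{v+i})/11:
  u_0 = 17/5;  a_3 = 10;  u_1 = (u_0 − 10)/11 = -3/5
  u_1 = -3/5;  a_4 = 6;  u_2 = (u_1 − 6)/11 = -3/5
  u_2 = -3/5;  a_5 = 6;  u_3 = (u_2 − 6)/11 = -3/5
Digits: (0, 0, 0, 10, 6, 6).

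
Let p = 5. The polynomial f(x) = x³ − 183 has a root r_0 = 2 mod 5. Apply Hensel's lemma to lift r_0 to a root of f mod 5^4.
r_3 = 277 (mod 625)

Hensel: r_{i+1} = r_i − f(r_i)/f′(r_i) mod 5^{i+2}, where f′(x) = 3x². Iterate:
  r_0 = 2 (mod 5)
  r_1 = 2 (mod 25)
  r_2 = 27 (mod 125)
  r_3 = 277 (mod 625)
Final: r = 277 with f(r) ≡ 0 mod 5^4.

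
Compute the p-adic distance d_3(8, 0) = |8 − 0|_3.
d_3(8, 0) = 1

Step 1 — x − y = 8 − 0 = 8. Step 2 — v_3(8) = 0 (factor: 8 = (3^0 · 8); the sign does not affect v_p). Step 3 — |x − y|_3 = 3^{0} = 1.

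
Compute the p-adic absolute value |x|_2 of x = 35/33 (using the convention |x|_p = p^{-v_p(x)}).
|35/33|_2 = 1

Step 1 — compute v_2(x) by factoring powers of 2 out of the numerator and denominator: v_2(35/33) = 0. Step 2 — apply |x|_p = p^{-v_p(x)} = 2^{0} = 1.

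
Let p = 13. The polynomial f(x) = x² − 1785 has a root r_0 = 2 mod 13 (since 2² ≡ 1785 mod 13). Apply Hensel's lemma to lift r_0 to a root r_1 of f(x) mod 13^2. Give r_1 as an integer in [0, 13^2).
r_1 = 67 (mod 169)

Hensel's recurrence: r_{i+1} = r_i − f(r_i)·(f′(r_i))^{-1} mod 13^{i+2}, with f′(x) = 2x. Iterate:
  r_0 = 2 (mod 13)
  r_1 = 67 (mod 169)
Final: r_1 = 67, and one checks f(r_1) ≡ 0 mod 13^2.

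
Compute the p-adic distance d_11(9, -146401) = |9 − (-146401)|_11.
d_11(9, -146401) = 1/14641

Step 1 — x − y = 9 − (-146401) = 146410. Step 2 — v_11(146410) = 4 (factor: 146410 = (11^4 · 10); the sign does not affect v_p). Step 3 — |x − y|_11 = 11^{-4} = 1/14641.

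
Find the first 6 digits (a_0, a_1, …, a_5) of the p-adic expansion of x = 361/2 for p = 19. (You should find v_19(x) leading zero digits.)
(a_0, …, a_5) = (0, 0, 10, 9, 9, 9)

v_19(361/2) = 2, so a_0 = ... = a_1 = 0. Factor out: x = 19^2 · u with u = 1/2 a unit in ℤ_19. Expand u iteratively via a_{v+i} = u_i mod 19, u_{i+1} = (u_i − a_{v+i})/19:
  u_0 = 1/2;  a_2 = 10;  u_1 = (u_0 − 10)/19 = -1/2
  u_1 = -1/2;  a_3 = 9;  u_2 = (u_1 − 9)/19 = -1/2
  u_2 = -1/2;  a_4 = 9;  u_3 = (u_2 − 9)/19 = -1/2
  u_3 = -1/2;  a_5 = 9;  u_4 = (u_3 − 9)/19 = -1/2
Digits: (0, 0, 10, 9, 9, 9).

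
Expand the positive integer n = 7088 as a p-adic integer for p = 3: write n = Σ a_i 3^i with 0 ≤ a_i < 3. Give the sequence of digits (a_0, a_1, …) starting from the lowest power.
(a_0, a_1, …) = (2, 1, 1, 1, 0, 2, 0, 0, 1)

Repeated division by 3 gives the digits low-to-high: 7088 = 2 + 1·3^1 + 1·3^2 + 1·3^3 + 2·3^5 + 1·3^8. Digit sequence: (2, 1, 1, 1, 0, 2, 0, 0, 1).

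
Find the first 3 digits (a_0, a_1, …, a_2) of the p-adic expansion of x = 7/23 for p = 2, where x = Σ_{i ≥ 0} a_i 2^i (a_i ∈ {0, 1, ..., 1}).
(a_0, …, a_2) = (1, 0, 0)

v_2(7/23) = 0 (numerator and denominator both coprime to 2), so x ∈ ℤ_2^×. Compute digits iteratively via a_i = x_i mod 2, x_{i+1} = (x_i − a_i)/2, with x_0 = x:
  x_0 = 7/23;  a_0 = 1;  x_1 = (x_0 − 1)/2 = -8/23
  x_1 = -8/23;  a_1 = 0;  x_2 = (x_1 − 0)/2 = -4/23
  x_2 = -4/23;  a_2 = 0;  x_3 = (x_2 − 0)/2 = -2/23
Digits: (1, 0, 0).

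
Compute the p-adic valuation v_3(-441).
v_3(-441) = 2

v_3(n) is the largest exponent k such that 3^k divides n. Factor out: -441 = -3^2 · 49. (Sign doesn't affect v_p.) So v_3(-441) = 2.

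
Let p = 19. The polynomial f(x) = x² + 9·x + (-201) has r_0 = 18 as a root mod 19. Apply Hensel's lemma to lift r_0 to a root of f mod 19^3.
r_2 = 3381 (mod 6859)

Hensel: r_{i+1} = r_i − f(r_i)·(f′(r_i))^{-1} mod 19^{i+2}, f′(x) = 2x + 9. Iterate:
  r_0 = 18 (mod 19)
  r_1 = 132 (mod 361)
  r_2 = 3381 (mod 6859)
Final: r = 3381 satisfies f(r) ≡ 0 mod 19^3.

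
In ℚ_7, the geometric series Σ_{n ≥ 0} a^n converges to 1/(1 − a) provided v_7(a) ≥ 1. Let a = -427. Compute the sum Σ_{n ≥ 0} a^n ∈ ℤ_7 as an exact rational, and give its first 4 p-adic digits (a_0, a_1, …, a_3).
Σ a^n = 1/(1 − a) = 1/428;  first 4 digits = (1, 2, 2, 6)

v_7(a) = 1 ≥ 1, so the series converges in ℤ_7 to 1/(1 − a) = 1/(1 − (-427)) = 1/428. Expand this rational in ℤ_7: compute digits iteratively via d_i = x_i mod 7, x_{i+1} = (x_i − d_i)/7. The first 4 digits are (1, 2, 2, 6).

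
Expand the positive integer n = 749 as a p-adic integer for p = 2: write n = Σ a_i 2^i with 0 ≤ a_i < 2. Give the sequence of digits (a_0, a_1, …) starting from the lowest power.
(a_0, a_1, …) = (1, 0, 1, 1, 0, 1, 1, 1, 0, 1)

Repeated division by 2 gives the digits low-to-high: 749 = 1 + 1·2^2 + 1·2^3 + 1·2^5 + 1·2^6 + 1·2^7 + 1·2^9. Digit sequence: (1, 0, 1, 1, 0, 1, 1, 1, 0, 1).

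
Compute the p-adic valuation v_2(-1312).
v_2(-1312) = 5

v_2(n) is the largest exponent k such that 2^k divides n. Factor out: -1312 = -2^5 · 41. (Sign doesn't affect v_p.) So v_2(-1312) = 5.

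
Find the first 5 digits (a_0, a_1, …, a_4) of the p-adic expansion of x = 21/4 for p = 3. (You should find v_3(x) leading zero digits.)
(a_0, …, a_4) = (0, 1, 1, 2, 0)

v_3(21/4) = 1, so a_0 = ... = a_0 = 0. Factor out: x = 3^1 · u with u = 7/4 a unit in ℤ_3. Expand u iteratively via a_{v+i} = u_i mod 3, u_{i+1} = (u_i − a_{v+i})/3:
  u_0 = 7/4;  a_1 = 1;  u_1 = (u_0 − 1)/3 = 1/4
  u_1 = 1/4;  a_2 = 1;  u_2 = (u_1 − 1)/3 = -1/4
  u_2 = -1/4;  a_3 = 2;  u_3 = (u_2 − 2)/3 = -3/4
  u_3 = -3/4;  a_4 = 0;  u_4 = (u_3 − 0)/3 = -1/4
Digits: (0, 1, 1, 2, 0).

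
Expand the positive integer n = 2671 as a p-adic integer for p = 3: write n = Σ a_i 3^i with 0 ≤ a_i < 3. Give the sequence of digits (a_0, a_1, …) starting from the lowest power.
(a_0, a_1, …) = (1, 2, 2, 2, 2, 1, 0, 1)

Repeated division by 3 gives the digits low-to-high: 2671 = 1 + 2·3^1 + 2·3^2 + 2·3^3 + 2·3^4 + 1·3^5 + 1·3^7. Digit sequence: (1, 2, 2, 2, 2, 1, 0, 1).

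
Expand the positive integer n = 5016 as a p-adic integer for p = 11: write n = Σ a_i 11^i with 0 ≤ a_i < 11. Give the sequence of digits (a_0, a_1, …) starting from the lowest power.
(a_0, a_1, …) = (0, 5, 8, 3)

Repeated division by 11 gives the digits low-to-high: 5016 = 5·11^1 + 8·11^2 + 3·11^3. Digit sequence: (0, 5, 8, 3).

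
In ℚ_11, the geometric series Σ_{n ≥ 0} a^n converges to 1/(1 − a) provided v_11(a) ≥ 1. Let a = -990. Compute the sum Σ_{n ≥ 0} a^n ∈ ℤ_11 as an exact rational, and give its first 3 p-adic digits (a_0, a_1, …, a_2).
Σ a^n = 1/(1 − a) = 1/991;  first 3 digits = (1, 9, 6)

v_11(a) = 1 ≥ 1, so the series converges in ℤ_11 to 1/(1 − a) = 1/(1 − (-990)) = 1/991. Expand this rational in ℤ_11: compute digits iteratively via d_i = x_i mod 11, x_{i+1} = (x_i − d_i)/11. The first 3 digits are (1, 9, 6).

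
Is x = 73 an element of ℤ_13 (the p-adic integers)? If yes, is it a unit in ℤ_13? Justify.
x ∈ ℤ_13^× (unit); v_13(x) = 0

ℤ_13 = {x ∈ ℚ_13 : v_13(x) ≥ 0} and ℤ_13^× = {x ∈ ℤ_13 : v_13(x) = 0}. Here v_13(73) = v_13(num) − v_13(den) = 0; compare against these criteria.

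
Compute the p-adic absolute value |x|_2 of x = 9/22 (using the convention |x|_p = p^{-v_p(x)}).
|9/22|_2 = 2

Step 1 — compute v_2(x) by factoring powers of 2 out of the numerator and denominator: v_2(9/22) = -1. Step 2 — apply |x|_p = p^{-v_p(x)} = 2^{1} = 2.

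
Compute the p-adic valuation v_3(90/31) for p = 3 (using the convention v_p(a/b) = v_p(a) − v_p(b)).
v_3(90/31) = 2

Factor powers of 3 from the numerator and denominator of the reduced fraction: 90 = 3^2 · 10 and 31 = 3^0 · 31. Apply v_p(a/b) = v_p(a) − v_p(b): v_3(90/31) = 2 − 0 = 2.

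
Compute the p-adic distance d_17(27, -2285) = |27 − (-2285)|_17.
d_17(27, -2285) = 1/289

Step 1 — x − y = 27 − (-2285) = 2312. Step 2 — v_17(2312) = 2 (factor: 2312 = (17^2 · 8); the sign does not affect v_p). Step 3 — |x − y|_17 = 17^{-2} = 1/289.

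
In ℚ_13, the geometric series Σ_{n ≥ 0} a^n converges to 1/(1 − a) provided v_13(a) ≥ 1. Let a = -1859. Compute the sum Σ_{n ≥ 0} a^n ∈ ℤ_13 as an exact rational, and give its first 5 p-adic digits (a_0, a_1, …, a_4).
Σ a^n = 1/(1 − a) = 1/1860;  first 5 digits = (1, 0, 2, 12, 3)

v_13(a) = 2 ≥ 1, so the series converges in ℤ_13 to 1/(1 − a) = 1/(1 − (-1859)) = 1/1860. Expand this rational in ℤ_13: compute digits iteratively via d_i = x_i mod 13, x_{i+1} = (x_i − d_i)/13. The first 5 digits are (1, 0, 2, 12, 3).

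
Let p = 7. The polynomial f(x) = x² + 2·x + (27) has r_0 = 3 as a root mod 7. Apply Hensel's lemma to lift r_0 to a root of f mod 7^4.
r_3 = 549 (mod 2401)

Hensel: r_{i+1} = r_i − f(r_i)·(f′(r_i))^{-1} mod 7^{i+2}, f′(x) = 2x + 2. Iterate:
  r_0 = 3 (mod 7)
  r_1 = 10 (mod 49)
  r_2 = 206 (mod 343)
  r_3 = 549 (mod 2401)
Final: r = 549 satisfies f(r) ≡ 0 mod 7^4.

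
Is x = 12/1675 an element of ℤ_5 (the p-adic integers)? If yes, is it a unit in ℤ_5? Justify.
x ∉ ℤ_5 (v_5(x) = -2 < 0)

ℤ_5 = {x ∈ ℚ_5 : v_5(x) ≥ 0} and ℤ_5^× = {x ∈ ℤ_5 : v_5(x) = 0}. Here v_5(12/1675) = v_5(num) − v_5(den) = -2; compare against these criteria.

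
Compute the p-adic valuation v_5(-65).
v_5(-65) = 1

v_5(n) is the largest exponent k such that 5^k divides n. Factor out: -65 = -5^1 · 13. (Sign doesn't affect v_p.) So v_5(-65) = 1.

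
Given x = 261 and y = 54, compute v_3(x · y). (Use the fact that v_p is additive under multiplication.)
v_3(14094) = 5

v_p(x) = 2 (factor: 261 = 3^2 · 29); v_p(y) = 3 (factor: 54 = 3^3 · 2). Additivity: v_p(xy) = v_p(x) + v_p(y) = 2 + 3 = 5. (Direct check: xy = 14094 = 3^5 · (58).)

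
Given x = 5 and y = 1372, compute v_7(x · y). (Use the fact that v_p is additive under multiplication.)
v_7(6860) = 3

v_p(x) = 0 (factor: 5 = 7^0 · 5); v_p(y) = 3 (factor: 1372 = 7^3 · 4). Additivity: v_p(xy) = v_p(x) + v_p(y) = 0 + 3 = 3. (Direct check: xy = 6860 = 7^3 · (20).)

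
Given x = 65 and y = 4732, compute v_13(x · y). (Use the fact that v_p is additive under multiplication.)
v_13(307580) = 3

v_p(x) = 1 (factor: 65 = 13^1 · 5); v_p(y) = 2 (factor: 4732 = 13^2 · 28). Additivity: v_p(xy) = v_p(x) + v_p(y) = 1 + 2 = 3. (Direct check: xy = 307580 = 13^3 · (140).)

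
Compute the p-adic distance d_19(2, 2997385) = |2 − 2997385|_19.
d_19(2, 2997385) = 1/130321

Step 1 — x − y = 2 − 2997385 = -2997383. Step 2 — v_19(-2997383) = 4 (factor: -2997383 = −(19^4 · 23); the sign does not affect v_p). Step 3 — |x − y|_19 = 19^{-4} = 1/130321.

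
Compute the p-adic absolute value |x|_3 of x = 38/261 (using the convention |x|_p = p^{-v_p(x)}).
|38/261|_3 = 9

Step 1 — compute v_3(x) by factoring powers of 3 out of the numerator and denominator: v_3(38/261) = -2. Step 2 — apply |x|_p = p^{-v_p(x)} = 3^{2} = 9.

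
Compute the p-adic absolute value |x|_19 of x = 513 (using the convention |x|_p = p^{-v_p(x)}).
|513|_19 = 1/19

Step 1 — compute v_19(x) by factoring powers of 19 out of the numerator and denominator: v_19(513) = 1. Step 2 — apply |x|_p = p^{-v_p(x)} = 19^{-1} = 1/19.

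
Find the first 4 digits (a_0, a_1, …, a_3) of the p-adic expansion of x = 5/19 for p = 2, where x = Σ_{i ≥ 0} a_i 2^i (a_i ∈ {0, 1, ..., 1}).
(a_0, …, a_3) = (1, 1, 1, 0)

v_2(5/19) = 0 (numerator and denominator both coprime to 2), so x ∈ ℤ_2^×. Compute digits iteratively via a_i = x_i mod 2, x_{i+1} = (x_i − a_i)/2, with x_0 = x:
  x_0 = 5/19;  a_0 = 1;  x_1 = (x_0 − 1)/2 = -7/19
  x_1 = -7/19;  a_1 = 1;  x_2 = (x_1 − 1)/2 = -13/19
  x_2 = -13/19;  a_2 = 1;  x_3 = (x_2 − 1)/2 = -16/19
  x_3 = -16/19;  a_3 = 0;  x_4 = (x_3 − 0)/2 = -8/19
Digits: (1, 1, 1, 0).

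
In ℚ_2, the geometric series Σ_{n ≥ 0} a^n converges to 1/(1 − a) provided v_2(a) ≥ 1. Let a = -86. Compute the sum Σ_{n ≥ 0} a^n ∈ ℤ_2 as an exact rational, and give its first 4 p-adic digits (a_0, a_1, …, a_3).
Σ a^n = 1/(1 − a) = 1/87;  first 4 digits = (1, 1, 1, 0)

v_2(a) = 1 ≥ 1, so the series converges in ℤ_2 to 1/(1 − a) = 1/(1 − (-86)) = 1/87. Expand this rational in ℤ_2: compute digits iteratively via d_i = x_i mod 2, x_{i+1} = (x_i − d_i)/2. The first 4 digits are (1, 1, 1, 0).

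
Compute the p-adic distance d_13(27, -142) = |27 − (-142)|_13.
d_13(27, -142) = 1/169

Step 1 — x − y = 27 − (-142) = 169. Step 2 — v_13(169) = 2 (factor: 169 = (13^2 · 1); the sign does not affect v_p). Step 3 — |x − y|_13 = 13^{-2} = 1/169.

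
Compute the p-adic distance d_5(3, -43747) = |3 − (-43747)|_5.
d_5(3, -43747) = 1/3125

Step 1 — x − y = 3 − (-43747) = 43750. Step 2 — v_5(43750) = 5 (factor: 43750 = (5^5 · 14); the sign does not affect v_p). Step 3 — |x − y|_5 = 5^{-5} = 1/3125.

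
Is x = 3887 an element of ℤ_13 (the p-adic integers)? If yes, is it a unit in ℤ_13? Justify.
x ∈ ℤ_13 but not a unit; v_13(x) = 2 > 0

ℤ_13 = {x ∈ ℚ_13 : v_13(x) ≥ 0} and ℤ_13^× = {x ∈ ℤ_13 : v_13(x) = 0}. Here v_13(3887) = v_13(num) − v_13(den) = 2; compare against these criteria.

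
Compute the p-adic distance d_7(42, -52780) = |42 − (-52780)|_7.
d_7(42, -52780) = 1/2401

Step 1 — x − y = 42 − (-52780) = 52822. Step 2 — v_7(52822) = 4 (factor: 52822 = (7^4 · 22); the sign does not affect v_p). Step 3 — |x − y|_7 = 7^{-4} = 1/2401.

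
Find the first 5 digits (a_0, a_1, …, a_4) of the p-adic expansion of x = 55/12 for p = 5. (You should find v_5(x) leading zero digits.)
(a_0, …, a_4) = (0, 3, 0, 2, 0)

v_5(55/12) = 1, so a_0 = ... = a_0 = 0. Factor out: x = 5^1 · u with u = 11/12 a unit in ℤ_5. Expand u iteratively via a_{v+i} = u_i mod 5, u_{i+1} = (u_i − a_{v+i})/5:
  u_0 = 11/12;  a_1 = 3;  u_1 = (u_0 − 3)/5 = -5/12
  u_1 = -5/12;  a_2 = 0;  u_2 = (u_1 − 0)/5 = -1/12
  u_2 = -1/12;  a_3 = 2;  u_3 = (u_2 − 2)/5 = -5/12
  u_3 = -5/12;  a_4 = 0;  u_4 = (u_3 − 0)/5 = -1/12
Digits: (0, 3, 0, 2, 0).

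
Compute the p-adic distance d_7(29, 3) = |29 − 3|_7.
d_7(29, 3) = 1

Step 1 — x − y = 29 − 3 = 26. Step 2 — v_7(26) = 0 (factor: 26 = (7^0 · 26); the sign does not affect v_p). Step 3 — |x − y|_7 = 7^{0} = 1.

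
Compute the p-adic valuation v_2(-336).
v_2(-336) = 4

v_2(n) is the largest exponent k such that 2^k divides n. Factor out: -336 = -2^4 · 21. (Sign doesn't affect v_p.) So v_2(-336) = 4.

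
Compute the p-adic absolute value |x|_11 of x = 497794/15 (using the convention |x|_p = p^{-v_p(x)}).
|497794/15|_11 = 1/14641

Step 1 — compute v_11(x) by factoring powers of 11 out of the numerator and denominator: v_11(497794/15) = 4. Step 2 — apply |x|_p = p^{-v_p(x)} = 11^{-4} = 1/14641.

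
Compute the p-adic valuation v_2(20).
v_2(20) = 2

v_2(n) is the largest exponent k such that 2^k divides n. Factor out: 20 = 2^2 · 5. (Sign doesn't affect v_p.) So v_2(20) = 2.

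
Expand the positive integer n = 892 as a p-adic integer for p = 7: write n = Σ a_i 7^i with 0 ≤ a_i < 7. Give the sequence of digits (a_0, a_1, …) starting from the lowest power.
(a_0, a_1, …) = (3, 1, 4, 2)

Repeated division by 7 gives the digits low-to-high: 892 = 3 + 1·7^1 + 4·7^2 + 2·7^3. Digit sequence: (3, 1, 4, 2).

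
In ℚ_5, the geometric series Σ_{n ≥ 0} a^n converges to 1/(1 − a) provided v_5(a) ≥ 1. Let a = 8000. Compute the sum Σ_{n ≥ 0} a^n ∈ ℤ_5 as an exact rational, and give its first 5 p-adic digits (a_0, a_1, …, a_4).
Σ a^n = 1/(1 − a) = -1/7999;  first 5 digits = (1, 0, 0, 4, 2)

v_5(a) = 3 ≥ 1, so the series converges in ℤ_5 to 1/(1 − a) = 1/(1 − 8000) = -1/7999. Expand this rational in ℤ_5: compute digits iteratively via d_i = x_i mod 5, x_{i+1} = (x_i − d_i)/5. The first 5 digits are (1, 0, 0, 4, 2).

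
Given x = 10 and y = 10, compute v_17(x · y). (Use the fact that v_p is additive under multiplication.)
v_17(100) = 0

v_p(x) = 0 (factor: 10 = 17^0 · 10); v_p(y) = 0 (factor: 10 = 17^0 · 10). Additivity: v_p(xy) = v_p(x) + v_p(y) = 0 + 0 = 0. (Direct check: xy = 100 = 17^0 · (100).)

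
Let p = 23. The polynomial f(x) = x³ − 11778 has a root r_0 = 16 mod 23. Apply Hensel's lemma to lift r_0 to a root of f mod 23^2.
r_1 = 223 (mod 529)

Hensel: r_{i+1} = r_i − f(r_i)/f′(r_i) mod 23^{i+2}, where f′(x) = 3x². Iterate:
  r_0 = 16 (mod 23)
  r_1 = 223 (mod 529)
Final: r = 223 with f(r) ≡ 0 mod 23^2.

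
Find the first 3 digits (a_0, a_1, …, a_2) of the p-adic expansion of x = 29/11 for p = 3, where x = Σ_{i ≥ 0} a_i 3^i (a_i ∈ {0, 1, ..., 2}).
(a_0, …, a_2) = (1, 0, 1)

v_3(29/11) = 0 (numerator and denominator both coprime to 3), so x ∈ ℤ_3^×. Compute digits iteratively via a_i = x_i mod 3, x_{i+1} = (x_i − a_i)/3, with x_0 = x:
  x_0 = 29/11;  a_0 = 1;  x_1 = (x_0 − 1)/3 = 6/11
  x_1 = 6/11;  a_1 = 0;  x_2 = (x_1 − 0)/3 = 2/11
  x_2 = 2/11;  a_2 = 1;  x_3 = (x_2 − 1)/3 = -3/11
Digits: (1, 0, 1).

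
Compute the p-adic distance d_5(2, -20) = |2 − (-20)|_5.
d_5(2, -20) = 1

Step 1 — x − y = 2 − (-20) = 22. Step 2 — v_5(22) = 0 (factor: 22 = (5^0 · 22); the sign does not affect v_p). Step 3 — |x − y|_5 = 5^{0} = 1.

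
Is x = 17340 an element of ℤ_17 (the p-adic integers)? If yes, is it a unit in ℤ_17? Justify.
x ∈ ℤ_17 but not a unit; v_17(x) = 2 > 0

ℤ_17 = {x ∈ ℚ_17 : v_17(x) ≥ 0} and ℤ_17^× = {x ∈ ℤ_17 : v_17(x) = 0}. Here v_17(17340) = v_17(num) − v_17(den) = 2; compare against these criteria.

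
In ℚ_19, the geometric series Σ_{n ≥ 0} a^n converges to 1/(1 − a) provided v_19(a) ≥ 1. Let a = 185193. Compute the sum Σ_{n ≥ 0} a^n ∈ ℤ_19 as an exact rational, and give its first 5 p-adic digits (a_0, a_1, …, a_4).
Σ a^n = 1/(1 − a) = -1/185192;  first 5 digits = (1, 0, 0, 8, 1)

v_19(a) = 3 ≥ 1, so the series converges in ℤ_19 to 1/(1 − a) = 1/(1 − 185193) = -1/185192. Expand this rational in ℤ_19: compute digits iteratively via d_i = x_i mod 19, x_{i+1} = (x_i − d_i)/19. The first 5 digits are (1, 0, 0, 8, 1).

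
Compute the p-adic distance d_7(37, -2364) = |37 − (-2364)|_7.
d_7(37, -2364) = 1/2401

Step 1 — x − y = 37 − (-2364) = 2401. Step 2 — v_7(2401) = 4 (factor: 2401 = (7^4 · 1); the sign does not affect v_p). Step 3 — |x − y|_7 = 7^{-4} = 1/2401.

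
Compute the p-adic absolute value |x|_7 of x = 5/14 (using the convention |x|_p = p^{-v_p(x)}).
|5/14|_7 = 7

Step 1 — compute v_7(x) by factoring powers of 7 out of the numerator and denominator: v_7(5/14) = -1. Step 2 — apply |x|_p = p^{-v_p(x)} = 7^{1} = 7.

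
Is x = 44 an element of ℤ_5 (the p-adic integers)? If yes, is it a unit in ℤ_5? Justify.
x ∈ ℤ_5^× (unit); v_5(x) = 0

ℤ_5 = {x ∈ ℚ_5 : v_5(x) ≥ 0} and ℤ_5^× = {x ∈ ℤ_5 : v_5(x) = 0}. Here v_5(44) = v_5(num) − v_5(den) = 0; compare against these criteria.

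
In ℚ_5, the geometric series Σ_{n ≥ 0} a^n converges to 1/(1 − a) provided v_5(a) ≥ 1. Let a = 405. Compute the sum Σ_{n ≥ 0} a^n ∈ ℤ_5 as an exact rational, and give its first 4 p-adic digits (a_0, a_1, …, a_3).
Σ a^n = 1/(1 − a) = -1/404;  first 4 digits = (1, 1, 2, 1)

v_5(a) = 1 ≥ 1, so the series converges in ℤ_5 to 1/(1 − a) = 1/(1 − 405) = -1/404. Expand this rational in ℤ_5: compute digits iteratively via d_i = x_i mod 5, x_{i+1} = (x_i − d_i)/5. The first 4 digits are (1, 1, 2, 1).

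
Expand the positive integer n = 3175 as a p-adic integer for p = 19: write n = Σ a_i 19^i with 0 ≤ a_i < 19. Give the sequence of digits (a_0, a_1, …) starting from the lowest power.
(a_0, a_1, …) = (2, 15, 8)

Repeated division by 19 gives the digits low-to-high: 3175 = 2 + 15·19^1 + 8·19^2. Digit sequence: (2, 15, 8).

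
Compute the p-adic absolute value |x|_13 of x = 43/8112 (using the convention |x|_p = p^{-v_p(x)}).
|43/8112|_13 = 169

Step 1 — compute v_13(x) by factoring powers of 13 out of the numerator and denominator: v_13(43/8112) = -2. Step 2 — apply |x|_p = p^{-v_p(x)} = 13^{2} = 169.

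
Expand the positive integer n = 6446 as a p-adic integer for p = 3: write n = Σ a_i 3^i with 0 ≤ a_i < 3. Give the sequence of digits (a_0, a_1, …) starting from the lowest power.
(a_0, a_1, …) = (2, 0, 2, 1, 1, 2, 2, 2)

Repeated division by 3 gives the digits low-to-high: 6446 = 2 + 2·3^2 + 1·3^3 + 1·3^4 + 2·3^5 + 2·3^6 + 2·3^7. Digit sequence: (2, 0, 2, 1, 1, 2, 2, 2).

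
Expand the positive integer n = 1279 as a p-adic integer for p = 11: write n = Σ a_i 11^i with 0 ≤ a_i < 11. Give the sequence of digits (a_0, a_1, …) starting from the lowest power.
(a_0, a_1, …) = (3, 6, 10)

Repeated division by 11 gives the digits low-to-high: 1279 = 3 + 6·11^1 + 10·11^2. Digit sequence: (3, 6, 10).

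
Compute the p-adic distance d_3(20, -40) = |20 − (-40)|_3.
d_3(20, -40) = 1/3

Step 1 — x − y = 20 − (-40) = 60. Step 2 — v_3(60) = 1 (factor: 60 = (3^1 · 20); the sign does not affect v_p). Step 3 — |x − y|_3 = 3^{-1} = 1/3.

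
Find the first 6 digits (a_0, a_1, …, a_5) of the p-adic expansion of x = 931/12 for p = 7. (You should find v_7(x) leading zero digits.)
(a_0, …, a_5) = (0, 0, 1, 3, 6, 2)

v_7(931/12) = 2, so a_0 = ... = a_1 = 0. Factor out: x = 7^2 · u with u = 19/12 a unit in ℤ_7. Expand u iteratively via a_{v+i} = u_i mod 7, u_{i+1} = (u_i − a_{v+i})/7:
  u_0 = 19/12;  a_2 = 1;  u_1 = (u_0 − 1)/7 = 1/12
  u_1 = 1/12;  a_3 = 3;  u_2 = (u_1 − 3)/7 = -5/12
  u_2 = -5/12;  a_4 = 6;  u_3 = (u_2 − 6)/7 = -11/12
  u_3 = -11/12;  a_5 = 2;  u_4 = (u_3 − 2)/7 = -5/12
Digits: (0, 0, 1, 3, 6, 2).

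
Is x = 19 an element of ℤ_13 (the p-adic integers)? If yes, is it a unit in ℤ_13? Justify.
x ∈ ℤ_13^× (unit); v_13(x) = 0

ℤ_13 = {x ∈ ℚ_13 : v_13(x) ≥ 0} and ℤ_13^× = {x ∈ ℤ_13 : v_13(x) = 0}. Here v_13(19) = v_13(num) − v_13(den) = 0; compare against these criteria.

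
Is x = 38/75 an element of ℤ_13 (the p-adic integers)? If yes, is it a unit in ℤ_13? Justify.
x ∈ ℤ_13^× (unit); v_13(x) = 0

ℤ_13 = {x ∈ ℚ_13 : v_13(x) ≥ 0} and ℤ_13^× = {x ∈ ℤ_13 : v_13(x) = 0}. Here v_13(38/75) = v_13(num) − v_13(den) = 0; compare against these criteria.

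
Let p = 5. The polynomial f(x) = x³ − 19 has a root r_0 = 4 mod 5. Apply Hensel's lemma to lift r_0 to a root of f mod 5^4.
r_3 = 189 (mod 625)

Hensel: r_{i+1} = r_i − f(r_i)/f′(r_i) mod 5^{i+2}, where f′(x) = 3x². Iterate:
  r_0 = 4 (mod 5)
  r_1 = 14 (mod 25)
  r_2 = 64 (mod 125)
  r_3 = 189 (mod 625)
Final: r = 189 with f(r) ≡ 0 mod 5^4.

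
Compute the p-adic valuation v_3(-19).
v_3(-19) = 0

v_3(n) is the largest exponent k such that 3^k divides n. Factor out: -19 = -3^0 · 19. (Sign doesn't affect v_p.) So v_3(-19) = 0.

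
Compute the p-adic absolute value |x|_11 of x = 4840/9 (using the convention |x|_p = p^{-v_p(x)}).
|4840/9|_11 = 1/121

Step 1 — compute v_11(x) by factoring powers of 11 out of the numerator and denominator: v_11(4840/9) = 2. Step 2 — apply |x|_p = p^{-v_p(x)} = 11^{-2} = 1/121.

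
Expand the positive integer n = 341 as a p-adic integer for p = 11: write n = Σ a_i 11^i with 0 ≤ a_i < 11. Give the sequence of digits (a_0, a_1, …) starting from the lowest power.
(a_0, a_1, …) = (0, 9, 2)

Repeated division by 11 gives the digits low-to-high: 341 = 9·11^1 + 2·11^2. Digit sequence: (0, 9, 2).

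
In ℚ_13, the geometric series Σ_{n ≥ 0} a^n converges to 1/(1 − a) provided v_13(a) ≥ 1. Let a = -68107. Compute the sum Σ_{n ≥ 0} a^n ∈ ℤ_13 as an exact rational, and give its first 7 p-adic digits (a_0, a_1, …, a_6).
Σ a^n = 1/(1 − a) = 1/68108;  first 7 digits = (1, 0, 0, 8, 10, 12, 11)

v_13(a) = 3 ≥ 1, so the series converges in ℤ_13 to 1/(1 − a) = 1/(1 − (-68107)) = 1/68108. Expand this rational in ℤ_13: compute digits iteratively via d_i = x_i mod 13, x_{i+1} = (x_i − d_i)/13. The first 7 digits are (1, 0, 0, 8, 10, 12, 11).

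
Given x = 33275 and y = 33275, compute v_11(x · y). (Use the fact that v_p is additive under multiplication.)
v_11(1107225625) = 6

v_p(x) = 3 (factor: 33275 = 11^3 · 25); v_p(y) = 3 (factor: 33275 = 11^3 · 25). Additivity: v_p(xy) = v_p(x) + v_p(y) = 3 + 3 = 6. (Direct check: xy = 1107225625 = 11^6 · (625).)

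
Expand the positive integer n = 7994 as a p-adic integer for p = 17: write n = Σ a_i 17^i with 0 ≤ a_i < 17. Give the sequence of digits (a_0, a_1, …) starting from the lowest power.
(a_0, a_1, …) = (4, 11, 10, 1)

Repeated division by 17 gives the digits low-to-high: 7994 = 4 + 11·17^1 + 10·17^2 + 1·17^3. Digit sequence: (4, 11, 10, 1).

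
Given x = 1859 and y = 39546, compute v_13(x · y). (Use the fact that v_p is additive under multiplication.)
v_13(73516014) = 5

v_p(x) = 2 (factor: 1859 = 13^2 · 11); v_p(y) = 3 (factor: 39546 = 13^3 · 18). Additivity: v_p(xy) = v_p(x) + v_p(y) = 2 + 3 = 5. (Direct check: xy = 73516014 = 13^5 · (198).)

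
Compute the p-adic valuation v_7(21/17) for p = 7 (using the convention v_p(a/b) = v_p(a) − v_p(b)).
v_7(21/17) = 1

Factor powers of 7 from the numerator and denominator of the reduced fraction: 21 = 7^1 · 3 and 17 = 7^0 · 17. Apply v_p(a/b) = v_p(a) − v_p(b): v_7(21/17) = 1 − 0 = 1.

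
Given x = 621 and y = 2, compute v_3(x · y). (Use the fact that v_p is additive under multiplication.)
v_3(1242) = 3

v_p(x) = 3 (factor: 621 = 3^3 · 23); v_p(y) = 0 (factor: 2 = 3^0 · 2). Additivity: v_p(xy) = v_p(x) + v_p(y) = 3 + 0 = 3. (Direct check: xy = 1242 = 3^3 · (46).)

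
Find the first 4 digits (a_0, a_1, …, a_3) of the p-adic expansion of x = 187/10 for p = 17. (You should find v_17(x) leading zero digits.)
(a_0, …, a_3) = (0, 13, 1, 5)

v_17(187/10) = 1, so a_0 = ... = a_0 = 0. Factor out: x = 17^1 · u with u = 11/10 a unit in ℤ_17. Expand u iteratively via a_{v+i} = u_i mod 17, u_{i+1} = (u_i − a_{v+i})/17:
  u_0 = 11/10;  a_1 = 13;  u_1 = (u_0 − 13)/17 = -7/10
  u_1 = -7/10;  a_2 = 1;  u_2 = (u_1 − 1)/17 = -1/10
  u_2 = -1/10;  a_3 = 5;  u_3 = (u_2 − 5)/17 = -3/10
Digits: (0, 13, 1, 5).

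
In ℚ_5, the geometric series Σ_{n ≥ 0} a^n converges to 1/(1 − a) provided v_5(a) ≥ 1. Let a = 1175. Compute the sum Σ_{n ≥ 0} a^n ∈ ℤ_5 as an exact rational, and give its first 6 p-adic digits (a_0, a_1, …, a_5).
Σ a^n = 1/(1 − a) = -1/1174;  first 6 digits = (1, 0, 2, 4, 0, 2)

v_5(a) = 2 ≥ 1, so the series converges in ℤ_5 to 1/(1 − a) = 1/(1 − 1175) = -1/1174. Expand this rational in ℤ_5: compute digits iteratively via d_i = x_i mod 5, x_{i+1} = (x_i − d_i)/5. The first 6 digits are (1, 0, 2, 4, 0, 2).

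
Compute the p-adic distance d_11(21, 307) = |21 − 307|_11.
d_11(21, 307) = 1/11

Step 1 — x − y = 21 − 307 = -286. Step 2 — v_11(-286) = 1 (factor: -286 = −(11^1 · 26); the sign does not affect v_p). Step 3 — |x − y|_11 = 11^{-1} = 1/11.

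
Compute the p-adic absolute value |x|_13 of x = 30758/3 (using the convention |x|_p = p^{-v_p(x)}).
|30758/3|_13 = 1/2197

Step 1 — compute v_13(x) by factoring powers of 13 out of the numerator and denominator: v_13(30758/3) = 3. Step 2 — apply |x|_p = p^{-v_p(x)} = 13^{-3} = 1/2197.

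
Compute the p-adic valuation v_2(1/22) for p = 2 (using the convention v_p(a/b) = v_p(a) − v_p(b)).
v_2(1/22) = -1

Factor powers of 2 from the numerator and denominator of the reduced fraction: 1 = 2^0 · 1 and 22 = 2^1 · 11. Apply v_p(a/b) = v_p(a) − v_p(b): v_2(1/22) = 0 − 1 = -1.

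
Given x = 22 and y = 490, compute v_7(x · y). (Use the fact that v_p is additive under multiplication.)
v_7(10780) = 2

v_p(x) = 0 (factor: 22 = 7^0 · 22); v_p(y) = 2 (factor: 490 = 7^2 · 10). Additivity: v_p(xy) = v_p(x) + v_p(y) = 0 + 2 = 2. (Direct check: xy = 10780 = 7^2 · (220).)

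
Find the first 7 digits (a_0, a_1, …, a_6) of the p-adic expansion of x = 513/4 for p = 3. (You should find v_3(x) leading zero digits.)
(a_0, …, a_6) = (0, 0, 0, 1, 2, 2, 0)

v_3(513/4) = 3, so a_0 = ... = a_2 = 0. Factor out: x = 3^3 · u with u = 19/4 a unit in ℤ_3. Expand u iteratively via a_{v+i} = u_i mod 3, u_{i+1} = (u_i − a_{v+i})/3:
  u_0 = 19/4;  a_3 = 1;  u_1 = (u_0 − 1)/3 = 5/4
  u_1 = 5/4;  a_4 = 2;  u_2 = (u_1 − 2)/3 = -1/4
  u_2 = -1/4;  a_5 = 2;  u_3 = (u_2 − 2)/3 = -3/4
  u_3 = -3/4;  a_6 = 0;  u_4 = (u_3 − 0)/3 = -1/4
Digits: (0, 0, 0, 1, 2, 2, 0).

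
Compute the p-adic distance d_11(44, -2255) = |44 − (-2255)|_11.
d_11(44, -2255) = 1/121

Step 1 — x − y = 44 − (-2255) = 2299. Step 2 — v_11(2299) = 2 (factor: 2299 = (11^2 · 19); the sign does not affect v_p). Step 3 — |x − y|_11 = 11^{-2} = 1/121.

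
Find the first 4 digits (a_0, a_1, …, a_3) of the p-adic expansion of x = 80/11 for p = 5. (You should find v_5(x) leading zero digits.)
(a_0, …, a_3) = (0, 1, 1, 3)

v_5(80/11) = 1, so a_0 = ... = a_0 = 0. Factor out: x = 5^1 · u with u = 16/11 a unit in ℤ_5. Expand u iteratively via a_{v+i} = u_i mod 5, u_{i+1} = (u_i − a_{v+i})/5:
  u_0 = 16/11;  a_1 = 1;  u_1 = (u_0 − 1)/5 = 1/11
  u_1 = 1/11;  a_2 = 1;  u_2 = (u_1 − 1)/5 = -2/11
  u_2 = -2/11;  a_3 = 3;  u_3 = (u_2 − 3)/5 = -7/11
Digits: (0, 1, 1, 3).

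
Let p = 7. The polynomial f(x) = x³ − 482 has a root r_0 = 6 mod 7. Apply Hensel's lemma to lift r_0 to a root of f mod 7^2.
r_1 = 13 (mod 49)

Hensel: r_{i+1} = r_i − f(r_i)/f′(r_i) mod 7^{i+2}, where f′(x) = 3x². Iterate:
  r_0 = 6 (mod 7)
  r_1 = 13 (mod 49)
Final: r = 13 with f(r) ≡ 0 mod 7^2.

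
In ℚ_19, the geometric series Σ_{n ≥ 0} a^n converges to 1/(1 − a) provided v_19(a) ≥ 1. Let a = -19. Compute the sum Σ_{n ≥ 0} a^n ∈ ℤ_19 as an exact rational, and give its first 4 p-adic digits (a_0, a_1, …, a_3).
Σ a^n = 1/(1 − a) = 1/20;  first 4 digits = (1, 18, 0, 18)

v_19(a) = 1 ≥ 1, so the series converges in ℤ_19 to 1/(1 − a) = 1/(1 − (-19)) = 1/20. Expand this rational in ℤ_19: compute digits iteratively via d_i = x_i mod 19, x_{i+1} = (x_i − d_i)/19. The first 4 digits are (1, 18, 0, 18).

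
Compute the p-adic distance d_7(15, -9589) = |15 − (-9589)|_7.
d_7(15, -9589) = 1/2401

Step 1 — x − y = 15 − (-9589) = 9604. Step 2 — v_7(9604) = 4 (factor: 9604 = (7^4 · 4); the sign does not affect v_p). Step 3 — |x − y|_7 = 7^{-4} = 1/2401.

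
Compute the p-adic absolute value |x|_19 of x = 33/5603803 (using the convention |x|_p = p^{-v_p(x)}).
|33/5603803|_19 = 130321

Step 1 — compute v_19(x) by factoring powers of 19 out of the numerator and denominator: v_19(33/5603803) = -4. Step 2 — apply |x|_p = p^{-v_p(x)} = 19^{4} = 130321.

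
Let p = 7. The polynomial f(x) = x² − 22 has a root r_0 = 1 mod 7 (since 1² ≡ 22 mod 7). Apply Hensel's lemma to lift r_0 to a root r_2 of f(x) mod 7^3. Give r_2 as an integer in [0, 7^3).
r_2 = 85 (mod 343)

Hensel's recurrence: r_{i+1} = r_i − f(r_i)·(f′(r_i))^{-1} mod 7^{i+2}, with f′(x) = 2x. Iterate:
  r_0 = 1 (mod 7)
  r_1 = 36 (mod 49)
  r_2 = 85 (mod 343)
Final: r_2 = 85, and one checks f(r_2) ≡ 0 mod 7^3.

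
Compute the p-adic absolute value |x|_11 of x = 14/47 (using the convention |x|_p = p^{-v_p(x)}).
|14/47|_11 = 1

Step 1 — compute v_11(x) by factoring powers of 11 out of the numerator and denominator: v_11(14/47) = 0. Step 2 — apply |x|_p = p^{-v_p(x)} = 11^{0} = 1.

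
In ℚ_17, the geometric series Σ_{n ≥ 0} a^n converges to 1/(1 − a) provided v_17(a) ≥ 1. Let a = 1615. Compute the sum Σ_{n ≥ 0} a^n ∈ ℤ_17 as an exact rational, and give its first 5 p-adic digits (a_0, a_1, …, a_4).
Σ a^n = 1/(1 − a) = -1/1614;  first 5 digits = (1, 10, 3, 1, 13)

v_17(a) = 1 ≥ 1, so the series converges in ℤ_17 to 1/(1 − a) = 1/(1 − 1615) = -1/1614. Expand this rational in ℤ_17: compute digits iteratively via d_i = x_i mod 17, x_{i+1} = (x_i − d_i)/17. The first 5 digits are (1, 10, 3, 1, 13).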